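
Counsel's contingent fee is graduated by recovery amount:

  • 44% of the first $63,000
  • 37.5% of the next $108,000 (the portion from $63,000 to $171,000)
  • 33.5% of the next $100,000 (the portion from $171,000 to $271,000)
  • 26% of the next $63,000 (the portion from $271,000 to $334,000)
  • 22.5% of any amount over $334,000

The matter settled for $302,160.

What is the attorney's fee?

$109,821.60

First $63,000 at 44% = $27,720.00
Next $108,000 at 37.5% = $40,500.00
Next $100,000 at 33.5% = $33,500.00
Remaining $31,160 at 26% = $8,101.60
Fee: $27,720.00 + $40,500.00 + $33,500.00 + $8,101.60 = $109,821.60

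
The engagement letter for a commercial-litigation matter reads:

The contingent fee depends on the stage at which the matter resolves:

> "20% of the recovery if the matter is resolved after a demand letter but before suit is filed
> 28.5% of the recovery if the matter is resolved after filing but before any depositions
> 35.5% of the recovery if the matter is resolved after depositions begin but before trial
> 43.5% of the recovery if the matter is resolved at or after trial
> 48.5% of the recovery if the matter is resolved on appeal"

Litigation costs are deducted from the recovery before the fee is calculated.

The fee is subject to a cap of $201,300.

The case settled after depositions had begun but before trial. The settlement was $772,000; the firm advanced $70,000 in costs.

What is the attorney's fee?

$201,300.00

Fee base (net of costs): $772,000 − $70,000 = $702,000
The matter settled after depositions had begun but before trial, so the 35.5% rate applies.
$702,000 × 35.5% = $249,210.00
$249,210.00 exceeds the $201,300 cap, so the fee is capped at $201,300.00.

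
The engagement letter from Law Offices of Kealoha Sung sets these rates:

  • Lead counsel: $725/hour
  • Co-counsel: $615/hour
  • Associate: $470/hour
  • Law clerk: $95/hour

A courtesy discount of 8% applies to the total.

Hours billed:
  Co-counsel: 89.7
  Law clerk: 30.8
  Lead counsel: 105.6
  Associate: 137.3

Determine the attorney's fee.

$183,247.90

Lead counsel: 105.6 × $725 = $76,560.00
Co-counsel: 89.7 × $615 = $55,165.50
Associate: 137.3 × $470 = $64,531.00
Law clerk: 30.8 × $95 = $2,926.00
Subtotal: $199,182.50
Less 8% discount: −$15,934.60
Total: $199,182.50 − $15,934.60 = $183,247.90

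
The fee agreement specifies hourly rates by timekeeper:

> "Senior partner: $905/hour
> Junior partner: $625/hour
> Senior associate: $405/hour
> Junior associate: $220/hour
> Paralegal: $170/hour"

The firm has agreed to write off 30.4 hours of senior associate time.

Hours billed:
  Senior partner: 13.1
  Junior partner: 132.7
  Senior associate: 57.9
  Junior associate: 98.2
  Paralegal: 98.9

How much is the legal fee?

Senior partner: 13.1 × $905 = $11,855.50
Junior partner: 132.7 × $625 = $82,937.50
Senior associate: 57.9 × $405 = $23,449.50
Junior associate: 98.2 × $220 = $21,604.00
Paralegal: 98.9 × $170 = $16,813.00
Subtotal: $156,659.50
Write-off: 30.4 × $405 = $12,312.00
Total: $156,659.50 − $12,312.00 = $144,347.50

$144,347.50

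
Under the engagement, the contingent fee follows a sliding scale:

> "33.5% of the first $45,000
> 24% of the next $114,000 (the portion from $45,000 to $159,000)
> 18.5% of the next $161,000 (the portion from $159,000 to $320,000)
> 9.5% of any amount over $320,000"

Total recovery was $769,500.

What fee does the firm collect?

First $45,000 at 33.5% = $15,075.00
Next $114,000 at 24% = $27,360.00
Next $161,000 at 18.5% = $29,785.00
Remaining $449,500 at 9.5% = $42,702.50
Fee: $15,075.00 + $27,360.00 + $29,785.00 + $42,702.50 = $114,922.50

$114,922.50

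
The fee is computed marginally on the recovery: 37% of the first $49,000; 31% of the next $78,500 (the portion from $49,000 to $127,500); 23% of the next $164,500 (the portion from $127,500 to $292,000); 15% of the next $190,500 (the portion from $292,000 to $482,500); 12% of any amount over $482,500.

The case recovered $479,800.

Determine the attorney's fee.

First $49,000 at 37% = $18,130.00
Next $78,500 at 31% = $24,335.00
Next $164,500 at 23% = $37,835.00
Remaining $187,800 at 15% = $28,170.00
Fee: $18,130.00 + $24,335.00 + $37,835.00 + $28,170.00 = $108,470.00

$108,470.00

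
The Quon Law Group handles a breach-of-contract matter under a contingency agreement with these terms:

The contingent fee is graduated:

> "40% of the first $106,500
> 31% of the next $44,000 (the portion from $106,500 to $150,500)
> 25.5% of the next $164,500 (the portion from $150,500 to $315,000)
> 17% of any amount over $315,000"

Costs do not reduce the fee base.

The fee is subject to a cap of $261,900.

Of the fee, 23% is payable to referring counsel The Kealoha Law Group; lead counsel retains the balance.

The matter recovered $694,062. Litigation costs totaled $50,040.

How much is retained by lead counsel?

$125,223.59

Fee base is the gross recovery, $694,062; costs are reimbursed separately.
First $106,500 at 40% = $42,600.00
Next $44,000 at 31% = $13,640.00
Next $164,500 at 25.5% = $41,947.50
Remaining $379,062 at 17% = $64,440.54
Fee: $42,600.00 + $13,640.00 + $41,947.50 + $64,440.54 = $162,628.04
$162,628.04 is under the $261,900 cap.
Referral share: 23% of $162,628.04 = $37,404.45; lead counsel retains $162,628.04 − $37,404.45 = $125,223.59.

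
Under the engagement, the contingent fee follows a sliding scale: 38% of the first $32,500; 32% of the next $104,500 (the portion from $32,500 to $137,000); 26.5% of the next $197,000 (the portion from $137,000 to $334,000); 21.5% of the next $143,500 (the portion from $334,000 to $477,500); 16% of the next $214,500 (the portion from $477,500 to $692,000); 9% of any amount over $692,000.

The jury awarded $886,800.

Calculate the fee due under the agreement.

$180,699.50

First $32,500 at 38% = $12,350.00
Next $104,500 at 32% = $33,440.00
Next $197,000 at 26.5% = $52,205.00
Next $143,500 at 21.5% = $30,852.50
Next $214,500 at 16% = $34,320.00
Remaining $194,800 at 9% = $17,532.00
Fee: $12,350.00 + $33,440.00 + $52,205.00 + $30,852.50 + $34,320.00 + $17,532.00 = $180,699.50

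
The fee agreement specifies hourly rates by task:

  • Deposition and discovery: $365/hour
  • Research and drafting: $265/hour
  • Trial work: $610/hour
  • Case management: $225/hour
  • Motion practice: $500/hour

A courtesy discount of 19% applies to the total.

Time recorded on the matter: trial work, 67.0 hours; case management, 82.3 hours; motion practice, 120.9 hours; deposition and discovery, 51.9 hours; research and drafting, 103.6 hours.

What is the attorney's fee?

Deposition and discovery: 51.9 × $365 = $18,943.50
Research and drafting: 103.6 × $265 = $27,454.00
Trial work: 67.0 × $610 = $40,870.00
Case management: 82.3 × $225 = $18,517.50
Motion practice: 120.9 × $500 = $60,450.00
Subtotal: $166,235.00
Less 19% discount: −$31,584.65
Total: $166,235.00 − $31,584.65 = $134,650.35

$134,650.35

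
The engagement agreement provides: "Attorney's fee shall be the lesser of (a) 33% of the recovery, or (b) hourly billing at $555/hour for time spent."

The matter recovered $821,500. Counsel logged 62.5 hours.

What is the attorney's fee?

(a) 33% of $821,500 = $271,095.00
(b) 62.5 × $555 = $34,687.50
The lesser is (b): $34,687.50.

$34,687.50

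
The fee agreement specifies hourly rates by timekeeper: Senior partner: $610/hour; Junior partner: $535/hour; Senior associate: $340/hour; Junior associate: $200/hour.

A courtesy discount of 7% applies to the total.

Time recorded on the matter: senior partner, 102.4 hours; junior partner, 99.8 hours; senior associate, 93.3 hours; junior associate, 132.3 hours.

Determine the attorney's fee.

$161,856.27

Senior partner: 102.4 × $610 = $62,464.00
Junior partner: 99.8 × $535 = $53,393.00
Senior associate: 93.3 × $340 = $31,722.00
Junior associate: 132.3 × $200 = $26,460.00
Subtotal: $174,039.00
Less 7% discount: −$12,182.73
Total: $174,039.00 − $12,182.73 = $161,856.27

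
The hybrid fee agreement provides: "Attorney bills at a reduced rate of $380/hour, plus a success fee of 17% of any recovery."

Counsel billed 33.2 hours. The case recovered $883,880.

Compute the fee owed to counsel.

$162,875.60

Hourly: 33.2 × $380 = $12,616.00
Success fee: 17% of $883,880 = $150,259.60
Total: $12,616.00 + $150,259.60 = $162,875.60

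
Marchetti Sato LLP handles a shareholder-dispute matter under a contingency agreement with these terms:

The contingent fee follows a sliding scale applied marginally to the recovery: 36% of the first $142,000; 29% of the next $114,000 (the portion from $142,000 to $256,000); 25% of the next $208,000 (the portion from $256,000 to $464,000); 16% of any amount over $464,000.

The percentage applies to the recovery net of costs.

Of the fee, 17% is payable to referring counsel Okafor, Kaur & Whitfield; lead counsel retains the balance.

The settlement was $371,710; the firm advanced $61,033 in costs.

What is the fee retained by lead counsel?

$81,214.88

Fee base (net of costs): $371,710 − $61,033 = $310,677
First $142,000 at 36% = $51,120.00
Next $114,000 at 29% = $33,060.00
Remaining $54,677 at 25% = $13,669.25
Fee: $51,120.00 + $33,060.00 + $13,669.25 = $97,849.25
Referral share: 17% of $97,849.25 = $16,634.37; lead counsel retains $97,849.25 − $16,634.37 = $81,214.88.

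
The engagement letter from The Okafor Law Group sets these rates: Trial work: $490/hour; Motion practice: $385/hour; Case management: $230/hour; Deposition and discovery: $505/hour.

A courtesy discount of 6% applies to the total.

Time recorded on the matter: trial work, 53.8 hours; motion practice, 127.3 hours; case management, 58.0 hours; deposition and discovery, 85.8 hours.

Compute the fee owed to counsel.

$124,119.01

Trial work: 53.8 × $490 = $26,362.00
Motion practice: 127.3 × $385 = $49,010.50
Case management: 58.0 × $230 = $13,340.00
Deposition and discovery: 85.8 × $505 = $43,329.00
Subtotal: $132,041.50
Less 6% discount: −$7,922.49
Total: $132,041.50 − $7,922.49 = $124,119.01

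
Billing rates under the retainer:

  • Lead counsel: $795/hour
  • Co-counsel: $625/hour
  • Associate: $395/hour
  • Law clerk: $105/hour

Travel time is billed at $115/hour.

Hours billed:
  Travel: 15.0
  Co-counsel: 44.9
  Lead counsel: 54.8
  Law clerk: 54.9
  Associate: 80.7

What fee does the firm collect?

Lead counsel: 54.8 × $795 = $43,566.00
Co-counsel: 44.9 × $625 = $28,062.50
Associate: 80.7 × $395 = $31,876.50
Law clerk: 54.9 × $105 = $5,764.50
Subtotal: $43,566.00 + $28,062.50 + $31,876.50 + $5,764.50 = $109,269.50
Travel: 15.0 × $115 = $1,725.00
Total: $109,269.50 + $1,725.00 = $110,994.50

$110,994.50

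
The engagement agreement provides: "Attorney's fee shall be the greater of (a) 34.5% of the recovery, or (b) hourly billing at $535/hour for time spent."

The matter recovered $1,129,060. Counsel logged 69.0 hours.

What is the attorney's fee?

$389,525.70

(a) 34.5% of $1,129,060 = $389,525.70
(b) 69.0 × $535 = $36,915.00
The greater is (a): $389,525.70.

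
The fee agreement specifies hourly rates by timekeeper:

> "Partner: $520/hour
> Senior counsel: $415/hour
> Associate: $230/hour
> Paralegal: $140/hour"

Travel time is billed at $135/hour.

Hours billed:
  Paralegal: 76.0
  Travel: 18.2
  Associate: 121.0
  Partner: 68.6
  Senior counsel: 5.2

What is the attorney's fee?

Partner: 68.6 × $520 = $35,672.00
Senior counsel: 5.2 × $415 = $2,158.00
Associate: 121.0 × $230 = $27,830.00
Paralegal: 76.0 × $140 = $10,640.00
Subtotal: $35,672.00 + $2,158.00 + $27,830.00 + $10,640.00 = $76,300.00
Travel: 18.2 × $135 = $2,457.00
Total: $76,300.00 + $2,457.00 = $78,757.00

$78,757.00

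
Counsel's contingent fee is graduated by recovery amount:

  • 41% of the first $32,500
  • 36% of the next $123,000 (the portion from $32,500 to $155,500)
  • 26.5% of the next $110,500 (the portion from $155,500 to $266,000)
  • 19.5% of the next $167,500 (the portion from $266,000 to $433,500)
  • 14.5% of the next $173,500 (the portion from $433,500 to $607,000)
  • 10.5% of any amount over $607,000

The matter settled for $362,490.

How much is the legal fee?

$105,703.05

First $32,500 at 41% = $13,325.00
Next $123,000 at 36% = $44,280.00
Next $110,500 at 26.5% = $29,282.50
Remaining $96,490 at 19.5% = $18,815.55
Fee: $13,325.00 + $44,280.00 + $29,282.50 + $18,815.55 = $105,703.05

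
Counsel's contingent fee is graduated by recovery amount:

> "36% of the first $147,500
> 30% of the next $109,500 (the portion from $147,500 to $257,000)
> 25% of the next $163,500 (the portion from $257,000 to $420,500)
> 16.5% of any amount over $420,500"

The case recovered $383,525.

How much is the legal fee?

First $147,500 at 36% = $53,100.00
Next $109,500 at 30% = $32,850.00
Remaining $126,525 at 25% = $31,631.25
Fee: $53,100.00 + $32,850.00 + $31,631.25 = $117,581.25

$117,581.25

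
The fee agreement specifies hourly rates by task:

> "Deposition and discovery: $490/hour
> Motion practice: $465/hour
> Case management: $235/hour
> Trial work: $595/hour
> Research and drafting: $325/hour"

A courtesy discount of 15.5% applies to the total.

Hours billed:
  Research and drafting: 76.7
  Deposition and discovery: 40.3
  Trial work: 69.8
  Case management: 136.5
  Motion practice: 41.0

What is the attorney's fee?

Deposition and discovery: 40.3 × $490 = $19,747.00
Motion practice: 41.0 × $465 = $19,065.00
Case management: 136.5 × $235 = $32,077.50
Trial work: 69.8 × $595 = $41,531.00
Research and drafting: 76.7 × $325 = $24,927.50
Subtotal: $137,348.00
Less 15.5% discount: −$21,288.94
Total: $137,348.00 − $21,288.94 = $116,059.06

$116,059.06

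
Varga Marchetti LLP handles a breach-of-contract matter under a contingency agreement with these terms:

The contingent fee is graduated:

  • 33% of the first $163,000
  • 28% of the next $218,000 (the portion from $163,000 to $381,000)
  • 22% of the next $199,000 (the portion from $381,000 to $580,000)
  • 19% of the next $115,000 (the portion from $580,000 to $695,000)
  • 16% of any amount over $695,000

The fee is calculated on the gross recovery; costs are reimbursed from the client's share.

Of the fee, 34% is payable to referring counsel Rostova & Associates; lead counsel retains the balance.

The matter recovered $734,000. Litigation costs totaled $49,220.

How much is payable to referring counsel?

$63,478.00

Fee base is the gross recovery, $734,000; costs are reimbursed separately.
First $163,000 at 33% = $53,790.00
Next $218,000 at 28% = $61,040.00
Next $199,000 at 22% = $43,780.00
Next $115,000 at 19% = $21,850.00
Remaining $39,000 at 16% = $6,240.00
Fee: $53,790.00 + $61,040.00 + $43,780.00 + $21,850.00 + $6,240.00 = $186,700.00
Referral share: 34% of $186,700.00 = $63,478.00; lead counsel retains $186,700.00 − $63,478.00 = $123,222.00.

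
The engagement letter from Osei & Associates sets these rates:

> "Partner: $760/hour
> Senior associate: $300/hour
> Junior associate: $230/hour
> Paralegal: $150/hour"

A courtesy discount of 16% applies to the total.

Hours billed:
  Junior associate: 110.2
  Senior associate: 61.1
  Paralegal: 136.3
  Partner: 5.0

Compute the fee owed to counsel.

Partner: 5.0 × $760 = $3,800.00
Senior associate: 61.1 × $300 = $18,330.00
Junior associate: 110.2 × $230 = $25,346.00
Paralegal: 136.3 × $150 = $20,445.00
Subtotal: $67,921.00
Less 16% discount: −$10,867.36
Total: $67,921.00 − $10,867.36 = $57,053.64

$57,053.64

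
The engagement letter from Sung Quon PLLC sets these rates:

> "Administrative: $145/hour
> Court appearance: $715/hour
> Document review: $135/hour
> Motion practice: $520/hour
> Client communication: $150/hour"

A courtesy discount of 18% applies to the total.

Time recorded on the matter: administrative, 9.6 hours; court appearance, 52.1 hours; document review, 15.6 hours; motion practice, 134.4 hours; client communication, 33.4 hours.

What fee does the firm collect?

$94,830.95

Administrative: 9.6 × $145 = $1,392.00
Court appearance: 52.1 × $715 = $37,251.50
Document review: 15.6 × $135 = $2,106.00
Motion practice: 134.4 × $520 = $69,888.00
Client communication: 33.4 × $150 = $5,010.00
Subtotal: $115,647.50
Less 18% discount: −$20,816.55
Total: $115,647.50 − $20,816.55 = $94,830.95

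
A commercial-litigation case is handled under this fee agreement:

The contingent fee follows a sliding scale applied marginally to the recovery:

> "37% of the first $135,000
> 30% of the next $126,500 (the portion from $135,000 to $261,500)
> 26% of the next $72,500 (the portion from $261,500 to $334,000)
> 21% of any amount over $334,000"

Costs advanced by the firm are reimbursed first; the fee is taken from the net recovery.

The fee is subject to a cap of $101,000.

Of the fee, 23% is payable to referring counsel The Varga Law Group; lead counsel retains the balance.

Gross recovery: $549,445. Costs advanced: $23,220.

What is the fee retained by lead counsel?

Fee base (net of costs): $549,445 − $23,220 = $526,225
First $135,000 at 37% = $49,950.00
Next $126,500 at 30% = $37,950.00
Next $72,500 at 26% = $18,850.00
Remaining $192,225 at 21% = $40,367.25
Fee: $49,950.00 + $37,950.00 + $18,850.00 + $40,367.25 = $147,117.25
$147,117.25 exceeds the $101,000 cap, so the fee is capped at $101,000.00.
Referral share: 23% of $101,000.00 = $23,230.00; lead counsel retains $101,000.00 − $23,230.00 = $77,770.00.

$77,770.00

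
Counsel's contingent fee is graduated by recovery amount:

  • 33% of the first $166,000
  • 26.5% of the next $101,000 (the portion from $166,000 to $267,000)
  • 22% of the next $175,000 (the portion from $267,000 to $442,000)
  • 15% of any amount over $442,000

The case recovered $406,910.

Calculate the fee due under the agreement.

$112,325.20

First $166,000 at 33% = $54,780.00
Next $101,000 at 26.5% = $26,765.00
Remaining $139,910 at 22% = $30,780.20
Fee: $54,780.00 + $26,765.00 + $30,780.20 = $112,325.20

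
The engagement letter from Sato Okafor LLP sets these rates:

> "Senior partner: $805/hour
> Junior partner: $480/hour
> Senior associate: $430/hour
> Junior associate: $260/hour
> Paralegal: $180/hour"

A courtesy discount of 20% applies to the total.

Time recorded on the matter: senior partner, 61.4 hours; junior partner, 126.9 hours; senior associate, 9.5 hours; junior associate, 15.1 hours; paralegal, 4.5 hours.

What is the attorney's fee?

$95,328.00

Senior partner: 61.4 × $805 = $49,427.00
Junior partner: 126.9 × $480 = $60,912.00
Senior associate: 9.5 × $430 = $4,085.00
Junior associate: 15.1 × $260 = $3,926.00
Paralegal: 4.5 × $180 = $810.00
Subtotal: $119,160.00
Less 20% discount: −$23,832.00
Total: $119,160.00 − $23,832.00 = $95,328.00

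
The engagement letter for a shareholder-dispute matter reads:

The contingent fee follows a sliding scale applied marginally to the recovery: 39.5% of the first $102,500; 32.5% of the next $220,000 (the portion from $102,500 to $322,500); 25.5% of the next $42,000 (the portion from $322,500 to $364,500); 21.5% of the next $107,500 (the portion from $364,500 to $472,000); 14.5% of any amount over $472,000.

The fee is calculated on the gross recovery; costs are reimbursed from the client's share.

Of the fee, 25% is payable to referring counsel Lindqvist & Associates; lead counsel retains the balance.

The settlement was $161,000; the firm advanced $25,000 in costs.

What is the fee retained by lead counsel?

$44,625.00

Fee base is the gross recovery, $161,000; costs are reimbursed separately.
First $102,500 at 39.5% = $40,487.50
Remaining $58,500 at 32.5% = $19,012.50
Fee: $40,487.50 + $19,012.50 = $59,500.00
Referral share: 25% of $59,500.00 = $14,875.00; lead counsel retains $59,500.00 − $14,875.00 = $44,625.00.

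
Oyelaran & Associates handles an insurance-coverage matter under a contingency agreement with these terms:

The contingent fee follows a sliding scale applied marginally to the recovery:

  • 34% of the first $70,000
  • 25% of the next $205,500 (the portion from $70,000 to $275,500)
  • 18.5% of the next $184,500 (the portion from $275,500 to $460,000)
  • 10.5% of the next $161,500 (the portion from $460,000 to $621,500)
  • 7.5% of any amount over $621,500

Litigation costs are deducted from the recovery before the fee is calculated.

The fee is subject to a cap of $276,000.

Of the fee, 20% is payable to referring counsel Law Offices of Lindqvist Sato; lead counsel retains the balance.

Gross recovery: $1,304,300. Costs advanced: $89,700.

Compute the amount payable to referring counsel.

Fee base (net of costs): $1,304,300 − $89,700 = $1,214,600
First $70,000 at 34% = $23,800.00
Next $205,500 at 25% = $51,375.00
Next $184,500 at 18.5% = $34,132.50
Next $161,500 at 10.5% = $16,957.50
Remaining $593,100 at 7.5% = $44,482.50
Fee: $23,800.00 + $51,375.00 + $34,132.50 + $16,957.50 + $44,482.50 = $170,747.50
$170,747.50 is under the $276,000 cap.
Referral share: 20% of $170,747.50 = $34,149.50; lead counsel retains $170,747.50 − $34,149.50 = $136,598.00.

$34,149.50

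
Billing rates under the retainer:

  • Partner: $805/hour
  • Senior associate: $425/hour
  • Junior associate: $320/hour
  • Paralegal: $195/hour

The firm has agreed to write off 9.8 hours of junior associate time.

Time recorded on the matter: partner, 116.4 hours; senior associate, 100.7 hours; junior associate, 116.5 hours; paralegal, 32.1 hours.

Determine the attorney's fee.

$176,903.00

Partner: 116.4 × $805 = $93,702.00
Senior associate: 100.7 × $425 = $42,797.50
Junior associate: 116.5 × $320 = $37,280.00
Paralegal: 32.1 × $195 = $6,259.50
Subtotal: $180,039.00
Write-off: 9.8 × $320 = $3,136.00
Total: $180,039.00 − $3,136.00 = $176,903.00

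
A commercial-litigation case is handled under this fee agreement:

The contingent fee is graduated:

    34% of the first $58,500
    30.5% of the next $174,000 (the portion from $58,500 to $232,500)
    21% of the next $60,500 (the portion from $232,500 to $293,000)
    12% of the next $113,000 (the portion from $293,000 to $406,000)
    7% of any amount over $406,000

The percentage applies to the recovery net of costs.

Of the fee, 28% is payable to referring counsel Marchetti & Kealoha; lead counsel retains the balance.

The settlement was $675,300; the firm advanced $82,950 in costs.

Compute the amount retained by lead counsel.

Fee base (net of costs): $675,300 − $82,950 = $592,350
First $58,500 at 34% = $19,890.00
Next $174,000 at 30.5% = $53,070.00
Next $60,500 at 21% = $12,705.00
Next $113,000 at 12% = $13,560.00
Remaining $186,350 at 7% = $13,044.50
Fee: $19,890.00 + $53,070.00 + $12,705.00 + $13,560.00 + $13,044.50 = $112,269.50
Referral share: 28% of $112,269.50 = $31,435.46; lead counsel retains $112,269.50 − $31,435.46 = $80,834.04.

$80,834.04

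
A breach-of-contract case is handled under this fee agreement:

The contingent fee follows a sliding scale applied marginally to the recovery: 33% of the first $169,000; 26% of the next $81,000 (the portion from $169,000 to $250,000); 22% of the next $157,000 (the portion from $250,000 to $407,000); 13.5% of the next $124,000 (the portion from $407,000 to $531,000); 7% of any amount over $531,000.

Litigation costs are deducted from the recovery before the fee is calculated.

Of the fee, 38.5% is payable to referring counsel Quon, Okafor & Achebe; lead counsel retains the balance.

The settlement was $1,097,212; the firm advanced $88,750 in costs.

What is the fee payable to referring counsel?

$62,189.95

Fee base (net of costs): $1,097,212 − $88,750 = $1,008,462
First $169,000 at 33% = $55,770.00
Next $81,000 at 26% = $21,060.00
Next $157,000 at 22% = $34,540.00
Next $124,000 at 13.5% = $16,740.00
Remaining $477,462 at 7% = $33,422.34
Fee: $55,770.00 + $21,060.00 + $34,540.00 + $16,740.00 + $33,422.34 = $161,532.34
Referral share: 38.5% of $161,532.34 = $62,189.95; lead counsel retains $161,532.34 − $62,189.95 = $99,342.39.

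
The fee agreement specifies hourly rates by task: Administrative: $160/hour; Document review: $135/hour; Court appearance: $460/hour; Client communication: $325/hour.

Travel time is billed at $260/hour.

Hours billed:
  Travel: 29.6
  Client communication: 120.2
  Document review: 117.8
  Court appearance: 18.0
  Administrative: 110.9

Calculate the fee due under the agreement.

$88,688.00

Administrative: 110.9 × $160 = $17,744.00
Document review: 117.8 × $135 = $15,903.00
Court appearance: 18.0 × $460 = $8,280.00
Client communication: 120.2 × $325 = $39,065.00
Subtotal: $17,744.00 + $15,903.00 + $8,280.00 + $39,065.00 = $80,992.00
Travel: 29.6 × $260 = $7,696.00
Total: $80,992.00 + $7,696.00 = $88,688.00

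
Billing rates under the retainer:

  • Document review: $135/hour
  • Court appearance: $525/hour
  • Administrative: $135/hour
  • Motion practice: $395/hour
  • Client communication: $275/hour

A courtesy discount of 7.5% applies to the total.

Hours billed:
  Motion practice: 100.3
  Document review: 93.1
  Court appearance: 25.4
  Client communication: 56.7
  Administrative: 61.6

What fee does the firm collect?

Document review: 93.1 × $135 = $12,568.50
Court appearance: 25.4 × $525 = $13,335.00
Administrative: 61.6 × $135 = $8,316.00
Motion practice: 100.3 × $395 = $39,618.50
Client communication: 56.7 × $275 = $15,592.50
Subtotal: $89,430.50
Less 7.5% discount: −$6,707.29
Total: $89,430.50 − $6,707.29 = $82,723.21

$82,723.21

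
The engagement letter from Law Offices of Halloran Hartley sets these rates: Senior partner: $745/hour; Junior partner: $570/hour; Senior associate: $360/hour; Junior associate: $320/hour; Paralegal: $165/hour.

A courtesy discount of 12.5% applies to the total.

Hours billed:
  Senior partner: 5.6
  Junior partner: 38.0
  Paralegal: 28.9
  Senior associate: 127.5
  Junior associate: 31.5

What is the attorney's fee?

$75,757.94

Senior partner: 5.6 × $745 = $4,172.00
Junior partner: 38.0 × $570 = $21,660.00
Senior associate: 127.5 × $360 = $45,900.00
Junior associate: 31.5 × $320 = $10,080.00
Paralegal: 28.9 × $165 = $4,768.50
Subtotal: $86,580.50
Less 12.5% discount: −$10,822.56
Total: $86,580.50 − $10,822.56 = $75,757.94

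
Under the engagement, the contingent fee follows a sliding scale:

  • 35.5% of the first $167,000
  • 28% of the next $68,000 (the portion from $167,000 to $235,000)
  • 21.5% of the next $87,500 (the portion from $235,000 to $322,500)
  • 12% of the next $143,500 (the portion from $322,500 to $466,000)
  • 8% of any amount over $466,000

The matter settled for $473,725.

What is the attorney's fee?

$114,975.50

First $167,000 at 35.5% = $59,285.00
Next $68,000 at 28% = $19,040.00
Next $87,500 at 21.5% = $18,812.50
Next $143,500 at 12% = $17,220.00
Remaining $7,725 at 8% = $618.00
Fee: $59,285.00 + $19,040.00 + $18,812.50 + $17,220.00 + $618.00 = $114,975.50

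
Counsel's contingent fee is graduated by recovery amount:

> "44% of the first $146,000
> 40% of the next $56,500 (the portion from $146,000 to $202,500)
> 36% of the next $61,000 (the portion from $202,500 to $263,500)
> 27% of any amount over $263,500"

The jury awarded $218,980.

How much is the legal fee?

$92,772.80

First $146,000 at 44% = $64,240.00
Next $56,500 at 40% = $22,600.00
Remaining $16,480 at 36% = $5,932.80
Fee: $64,240.00 + $22,600.00 + $5,932.80 = $92,772.80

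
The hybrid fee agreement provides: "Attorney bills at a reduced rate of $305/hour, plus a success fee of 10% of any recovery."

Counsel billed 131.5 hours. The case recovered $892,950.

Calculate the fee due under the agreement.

$129,402.50

Hourly: 131.5 × $305 = $40,107.50
Success fee: 10% of $892,950 = $89,295.00
Total: $40,107.50 + $89,295.00 = $129,402.50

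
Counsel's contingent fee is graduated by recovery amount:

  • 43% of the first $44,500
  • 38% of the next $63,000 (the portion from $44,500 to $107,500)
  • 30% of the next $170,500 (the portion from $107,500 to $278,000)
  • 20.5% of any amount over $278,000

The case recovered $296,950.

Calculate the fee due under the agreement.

First $44,500 at 43% = $19,135.00
Next $63,000 at 38% = $23,940.00
Next $170,500 at 30% = $51,150.00
Remaining $18,950 at 20.5% = $3,884.75
Fee: $19,135.00 + $23,940.00 + $51,150.00 + $3,884.75 = $98,109.75

$98,109.75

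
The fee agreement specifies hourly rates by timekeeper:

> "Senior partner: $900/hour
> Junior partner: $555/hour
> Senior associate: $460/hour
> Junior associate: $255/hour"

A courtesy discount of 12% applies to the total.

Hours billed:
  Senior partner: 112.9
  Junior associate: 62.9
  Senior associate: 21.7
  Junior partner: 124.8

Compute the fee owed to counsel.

Senior partner: 112.9 × $900 = $101,610.00
Junior partner: 124.8 × $555 = $69,264.00
Senior associate: 21.7 × $460 = $9,982.00
Junior associate: 62.9 × $255 = $16,039.50
Subtotal: $196,895.50
Less 12% discount: −$23,627.46
Total: $196,895.50 − $23,627.46 = $173,268.04

$173,268.04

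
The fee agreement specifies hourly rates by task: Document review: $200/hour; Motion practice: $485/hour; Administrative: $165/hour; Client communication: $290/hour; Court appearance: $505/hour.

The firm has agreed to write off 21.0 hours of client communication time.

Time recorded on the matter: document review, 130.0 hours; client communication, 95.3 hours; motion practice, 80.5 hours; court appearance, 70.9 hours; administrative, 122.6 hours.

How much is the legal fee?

Document review: 130.0 × $200 = $26,000.00
Motion practice: 80.5 × $485 = $39,042.50
Administrative: 122.6 × $165 = $20,229.00
Client communication: 95.3 × $290 = $27,637.00
Court appearance: 70.9 × $505 = $35,804.50
Subtotal: $148,713.00
Write-off: 21.0 × $290 = $6,090.00
Total: $148,713.00 − $6,090.00 = $142,623.00

$142,623.00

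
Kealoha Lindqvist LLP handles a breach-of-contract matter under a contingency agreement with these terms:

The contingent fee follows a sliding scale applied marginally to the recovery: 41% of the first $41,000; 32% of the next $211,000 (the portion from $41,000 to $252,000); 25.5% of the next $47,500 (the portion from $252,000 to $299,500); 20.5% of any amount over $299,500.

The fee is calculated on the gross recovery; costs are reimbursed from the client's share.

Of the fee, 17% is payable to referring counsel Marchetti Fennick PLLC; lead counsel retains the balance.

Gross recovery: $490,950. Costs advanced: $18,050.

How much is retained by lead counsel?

$112,622.49

Fee base is the gross recovery, $490,950; costs are reimbursed separately.
First $41,000 at 41% = $16,810.00
Next $211,000 at 32% = $67,520.00
Next $47,500 at 25.5% = $12,112.50
Remaining $191,450 at 20.5% = $39,247.25
Fee: $16,810.00 + $67,520.00 + $12,112.50 + $39,247.25 = $135,689.75
Referral share: 17% of $135,689.75 = $23,067.26; lead counsel retains $135,689.75 − $23,067.26 = $112,622.49.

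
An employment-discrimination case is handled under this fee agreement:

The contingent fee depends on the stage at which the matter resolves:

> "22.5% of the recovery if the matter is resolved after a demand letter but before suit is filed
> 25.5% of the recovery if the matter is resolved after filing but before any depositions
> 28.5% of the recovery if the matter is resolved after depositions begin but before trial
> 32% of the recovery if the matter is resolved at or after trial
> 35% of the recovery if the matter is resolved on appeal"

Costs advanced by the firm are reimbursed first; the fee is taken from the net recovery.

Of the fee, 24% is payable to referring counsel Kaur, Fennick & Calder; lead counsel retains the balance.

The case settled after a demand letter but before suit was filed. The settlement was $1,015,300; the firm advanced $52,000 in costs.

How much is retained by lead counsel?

Fee base (net of costs): $1,015,300 − $52,000 = $963,300
The matter settled after a demand letter but before suit was filed, so the 22.5% rate applies.
$963,300 × 22.5% = $216,742.50
Referral share: 24% of $216,742.50 = $52,018.20; lead counsel retains $216,742.50 − $52,018.20 = $164,724.30.

$164,724.30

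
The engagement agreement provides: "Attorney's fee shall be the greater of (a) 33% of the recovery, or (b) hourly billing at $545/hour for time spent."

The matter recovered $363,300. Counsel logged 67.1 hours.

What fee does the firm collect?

$119,889.00

(a) 33% of $363,300 = $119,889.00
(b) 67.1 × $545 = $36,569.50
The greater is (a): $119,889.00.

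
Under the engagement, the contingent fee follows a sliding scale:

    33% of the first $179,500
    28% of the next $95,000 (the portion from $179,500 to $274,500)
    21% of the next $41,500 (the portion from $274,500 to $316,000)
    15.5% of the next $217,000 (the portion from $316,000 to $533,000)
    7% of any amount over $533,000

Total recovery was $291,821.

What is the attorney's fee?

$89,472.41

First $179,500 at 33% = $59,235.00
Next $95,000 at 28% = $26,600.00
Remaining $17,321 at 21% = $3,637.41
Fee: $59,235.00 + $26,600.00 + $3,637.41 = $89,472.41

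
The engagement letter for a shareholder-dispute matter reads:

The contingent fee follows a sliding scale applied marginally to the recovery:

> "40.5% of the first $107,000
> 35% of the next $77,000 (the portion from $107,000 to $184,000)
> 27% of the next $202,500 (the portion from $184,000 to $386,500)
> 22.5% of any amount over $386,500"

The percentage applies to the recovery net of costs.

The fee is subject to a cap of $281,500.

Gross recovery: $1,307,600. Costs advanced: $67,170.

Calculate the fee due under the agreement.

Fee base (net of costs): $1,307,600 − $67,170 = $1,240,430
First $107,000 at 40.5% = $43,335.00
Next $77,000 at 35% = $26,950.00
Next $202,500 at 27% = $54,675.00
Remaining $853,930 at 22.5% = $192,134.25
Fee: $43,335.00 + $26,950.00 + $54,675.00 + $192,134.25 = $317,094.25
$317,094.25 exceeds the $281,500 cap, so the fee is capped at $281,500.00.

$281,500.00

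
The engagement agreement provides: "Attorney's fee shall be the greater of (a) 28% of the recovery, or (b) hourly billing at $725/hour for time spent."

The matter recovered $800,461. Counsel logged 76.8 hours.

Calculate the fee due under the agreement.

$224,129.08

(a) 28% of $800,461 = $224,129.08
(b) 76.8 × $725 = $55,680.00
The greater is (a): $224,129.08.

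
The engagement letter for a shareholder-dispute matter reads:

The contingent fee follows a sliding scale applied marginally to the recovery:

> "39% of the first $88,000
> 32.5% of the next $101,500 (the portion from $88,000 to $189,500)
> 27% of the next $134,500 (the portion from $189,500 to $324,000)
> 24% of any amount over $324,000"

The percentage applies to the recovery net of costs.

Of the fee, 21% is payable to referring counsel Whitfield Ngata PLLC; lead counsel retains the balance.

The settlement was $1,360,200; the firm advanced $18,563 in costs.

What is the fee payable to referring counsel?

$73,049.63

Fee base (net of costs): $1,360,200 − $18,563 = $1,341,637
First $88,000 at 39% = $34,320.00
Next $101,500 at 32.5% = $32,987.50
Next $134,500 at 27% = $36,315.00
Remaining $1,017,637 at 24% = $244,232.88
Fee: $34,320.00 + $32,987.50 + $36,315.00 + $244,232.88 = $347,855.38
Referral share: 21% of $347,855.38 = $73,049.63; lead counsel retains $347,855.38 − $73,049.63 = $274,805.75.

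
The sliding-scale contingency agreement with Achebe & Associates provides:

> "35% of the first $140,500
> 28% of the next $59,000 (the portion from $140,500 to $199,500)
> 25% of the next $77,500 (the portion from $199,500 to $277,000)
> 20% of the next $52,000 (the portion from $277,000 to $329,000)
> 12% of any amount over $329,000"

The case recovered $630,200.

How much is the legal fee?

$131,614.00

First $140,500 at 35% = $49,175.00
Next $59,000 at 28% = $16,520.00
Next $77,500 at 25% = $19,375.00
Next $52,000 at 20% = $10,400.00
Remaining $301,200 at 12% = $36,144.00
Fee: $49,175.00 + $16,520.00 + $19,375.00 + $10,400.00 + $36,144.00 = $131,614.00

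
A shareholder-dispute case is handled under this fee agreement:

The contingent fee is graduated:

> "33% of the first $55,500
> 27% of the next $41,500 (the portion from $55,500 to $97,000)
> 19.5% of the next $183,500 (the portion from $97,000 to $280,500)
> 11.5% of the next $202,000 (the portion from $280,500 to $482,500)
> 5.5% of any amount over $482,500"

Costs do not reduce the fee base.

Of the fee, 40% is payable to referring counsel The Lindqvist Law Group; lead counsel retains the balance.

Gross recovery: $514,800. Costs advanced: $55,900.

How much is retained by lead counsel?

$54,185.40

Fee base is the gross recovery, $514,800; costs are reimbursed separately.
First $55,500 at 33% = $18,315.00
Next $41,500 at 27% = $11,205.00
Next $183,500 at 19.5% = $35,782.50
Next $202,000 at 11.5% = $23,230.00
Remaining $32,300 at 5.5% = $1,776.50
Fee: $18,315.00 + $11,205.00 + $35,782.50 + $23,230.00 + $1,776.50 = $90,309.00
Referral share: 40% of $90,309.00 = $36,123.60; lead counsel retains $90,309.00 − $36,123.60 = $54,185.40.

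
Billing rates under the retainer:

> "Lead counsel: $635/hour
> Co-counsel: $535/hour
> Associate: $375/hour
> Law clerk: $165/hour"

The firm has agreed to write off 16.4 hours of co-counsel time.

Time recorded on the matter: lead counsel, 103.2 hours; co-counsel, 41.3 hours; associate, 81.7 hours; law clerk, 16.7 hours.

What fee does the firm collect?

$112,246.50

Lead counsel: 103.2 × $635 = $65,532.00
Co-counsel: 41.3 × $535 = $22,095.50
Associate: 81.7 × $375 = $30,637.50
Law clerk: 16.7 × $165 = $2,755.50
Subtotal: $121,020.50
Write-off: 16.4 × $535 = $8,774.00
Total: $121,020.50 − $8,774.00 = $112,246.50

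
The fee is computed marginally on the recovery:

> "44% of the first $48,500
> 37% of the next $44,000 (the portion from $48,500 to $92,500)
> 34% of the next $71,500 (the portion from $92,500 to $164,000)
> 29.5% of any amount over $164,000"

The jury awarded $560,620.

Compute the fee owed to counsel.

$178,932.90

First $48,500 at 44% = $21,340.00
Next $44,000 at 37% = $16,280.00
Next $71,500 at 34% = $24,310.00
Remaining $396,620 at 29.5% = $117,002.90
Fee: $21,340.00 + $16,280.00 + $24,310.00 + $117,002.90 = $178,932.90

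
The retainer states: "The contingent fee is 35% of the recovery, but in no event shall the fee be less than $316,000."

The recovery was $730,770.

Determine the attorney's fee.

35% of $730,770 = $255,769.50
That is below the $316,000 minimum, so the minimum applies.

$316,000.00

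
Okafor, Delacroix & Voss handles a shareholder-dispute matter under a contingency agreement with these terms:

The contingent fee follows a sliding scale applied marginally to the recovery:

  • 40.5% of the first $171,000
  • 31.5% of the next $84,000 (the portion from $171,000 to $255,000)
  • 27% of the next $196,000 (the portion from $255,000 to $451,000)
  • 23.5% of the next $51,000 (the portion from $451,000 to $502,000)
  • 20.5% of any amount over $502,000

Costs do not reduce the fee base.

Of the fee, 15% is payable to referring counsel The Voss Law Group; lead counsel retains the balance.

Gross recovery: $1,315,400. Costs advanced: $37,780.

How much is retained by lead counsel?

Fee base is the gross recovery, $1,315,400; costs are reimbursed separately.
First $171,000 at 40.5% = $69,255.00
Next $84,000 at 31.5% = $26,460.00
Next $196,000 at 27% = $52,920.00
Next $51,000 at 23.5% = $11,985.00
Remaining $813,400 at 20.5% = $166,747.00
Fee: $69,255.00 + $26,460.00 + $52,920.00 + $11,985.00 + $166,747.00 = $327,367.00
Referral share: 15% of $327,367.00 = $49,105.05; lead counsel retains $327,367.00 − $49,105.05 = $278,261.95.

$278,261.95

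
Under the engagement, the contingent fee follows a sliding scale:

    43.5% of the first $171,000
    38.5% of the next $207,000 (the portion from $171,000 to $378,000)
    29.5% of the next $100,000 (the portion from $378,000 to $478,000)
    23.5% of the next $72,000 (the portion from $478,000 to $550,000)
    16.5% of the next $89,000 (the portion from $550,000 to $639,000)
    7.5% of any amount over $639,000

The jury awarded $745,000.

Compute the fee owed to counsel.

$223,135.00

First $171,000 at 43.5% = $74,385.00
Next $207,000 at 38.5% = $79,695.00
Next $100,000 at 29.5% = $29,500.00
Next $72,000 at 23.5% = $16,920.00
Next $89,000 at 16.5% = $14,685.00
Remaining $106,000 at 7.5% = $7,950.00
Fee: $74,385.00 + $79,695.00 + $29,500.00 + $16,920.00 + $14,685.00 + $7,950.00 = $223,135.00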